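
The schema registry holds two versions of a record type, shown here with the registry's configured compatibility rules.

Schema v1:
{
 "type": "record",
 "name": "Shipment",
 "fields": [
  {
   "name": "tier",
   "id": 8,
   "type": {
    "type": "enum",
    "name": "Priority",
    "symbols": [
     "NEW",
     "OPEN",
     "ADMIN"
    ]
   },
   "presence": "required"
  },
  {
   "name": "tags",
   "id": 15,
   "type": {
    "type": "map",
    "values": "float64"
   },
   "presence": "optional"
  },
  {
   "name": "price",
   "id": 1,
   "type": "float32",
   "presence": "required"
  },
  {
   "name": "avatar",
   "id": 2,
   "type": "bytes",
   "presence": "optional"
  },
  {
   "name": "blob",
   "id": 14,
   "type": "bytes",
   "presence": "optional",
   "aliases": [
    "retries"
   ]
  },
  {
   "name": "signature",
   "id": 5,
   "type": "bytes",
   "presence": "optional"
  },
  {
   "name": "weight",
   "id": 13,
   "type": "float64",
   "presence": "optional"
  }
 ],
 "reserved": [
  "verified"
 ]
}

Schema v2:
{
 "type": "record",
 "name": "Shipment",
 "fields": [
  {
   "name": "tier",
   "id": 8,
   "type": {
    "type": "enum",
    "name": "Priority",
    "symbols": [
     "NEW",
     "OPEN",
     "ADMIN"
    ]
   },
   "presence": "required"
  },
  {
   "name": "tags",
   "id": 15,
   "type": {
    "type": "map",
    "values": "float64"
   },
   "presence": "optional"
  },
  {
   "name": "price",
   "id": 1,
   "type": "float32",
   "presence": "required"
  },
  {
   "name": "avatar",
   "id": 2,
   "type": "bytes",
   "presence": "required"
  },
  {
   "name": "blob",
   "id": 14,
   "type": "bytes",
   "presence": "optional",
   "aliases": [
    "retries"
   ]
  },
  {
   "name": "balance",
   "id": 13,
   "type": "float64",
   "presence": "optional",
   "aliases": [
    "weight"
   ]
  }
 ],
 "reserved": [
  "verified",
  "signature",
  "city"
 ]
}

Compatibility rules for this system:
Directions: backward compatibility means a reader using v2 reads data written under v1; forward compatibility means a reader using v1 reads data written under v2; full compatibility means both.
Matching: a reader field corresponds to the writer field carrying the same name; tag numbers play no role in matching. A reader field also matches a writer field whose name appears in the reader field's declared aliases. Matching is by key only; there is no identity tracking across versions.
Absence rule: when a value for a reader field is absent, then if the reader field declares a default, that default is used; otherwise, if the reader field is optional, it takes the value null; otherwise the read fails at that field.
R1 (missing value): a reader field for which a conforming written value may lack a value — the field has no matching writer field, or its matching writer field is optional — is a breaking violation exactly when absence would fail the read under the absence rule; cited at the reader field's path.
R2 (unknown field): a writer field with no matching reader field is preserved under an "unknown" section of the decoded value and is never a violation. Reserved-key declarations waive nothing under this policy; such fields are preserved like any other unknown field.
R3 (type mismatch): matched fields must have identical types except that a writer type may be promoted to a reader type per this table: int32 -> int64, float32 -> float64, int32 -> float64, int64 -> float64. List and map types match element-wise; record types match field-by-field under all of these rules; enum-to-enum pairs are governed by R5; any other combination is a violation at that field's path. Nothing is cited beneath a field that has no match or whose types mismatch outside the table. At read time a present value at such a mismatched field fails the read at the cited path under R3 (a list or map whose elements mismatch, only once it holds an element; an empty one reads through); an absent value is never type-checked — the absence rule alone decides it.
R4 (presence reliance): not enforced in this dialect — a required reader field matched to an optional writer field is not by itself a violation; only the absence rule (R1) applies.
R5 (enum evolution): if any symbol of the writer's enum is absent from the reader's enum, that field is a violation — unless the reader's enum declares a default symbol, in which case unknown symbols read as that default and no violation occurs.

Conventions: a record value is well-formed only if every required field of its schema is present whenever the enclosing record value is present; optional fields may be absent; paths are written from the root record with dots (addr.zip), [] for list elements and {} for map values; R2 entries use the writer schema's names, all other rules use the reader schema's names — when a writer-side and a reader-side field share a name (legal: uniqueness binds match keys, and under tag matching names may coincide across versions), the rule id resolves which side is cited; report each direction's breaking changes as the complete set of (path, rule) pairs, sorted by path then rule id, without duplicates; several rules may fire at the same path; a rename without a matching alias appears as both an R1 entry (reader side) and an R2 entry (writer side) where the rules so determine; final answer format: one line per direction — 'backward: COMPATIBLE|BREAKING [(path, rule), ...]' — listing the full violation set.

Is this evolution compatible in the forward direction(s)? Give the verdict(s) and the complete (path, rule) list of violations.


the writer's type comes first in each Shipment pair
forward pass over Shipment, reader schema v1, writer schema v2:
  tier <- tier (Priority -> Priority, writer required)
  tags <- tags (map<string, float64> -> map<string, float64>, writer optional)
  price <- price (float32 -> float32, writer required)
  avatar <- avatar (bytes -> bytes, writer required)
  blob <- blob (bytes -> bytes, writer optional)
  no writer field matches reader signature
  no writer field matches reader weight
  writer balance: unknown to reader
  => forward: COMPATIBLE
the rest of the Shipment diff is inert for this question:
  removed field signature from record Shipment (its key "signature" joins the reserved list) -> fires no rule on Shipment, leaving the asked answer as it is
  renamed field weight to balance in record Shipment (alias weight declared on the renamed field) -> fires no rule on Shipment, leaving the asked answer as it is
  field avatar in record Shipment: optional changed to required -> matters only for Shipment's backward compatibility — outside the asked direction

forward: COMPATIBLE []


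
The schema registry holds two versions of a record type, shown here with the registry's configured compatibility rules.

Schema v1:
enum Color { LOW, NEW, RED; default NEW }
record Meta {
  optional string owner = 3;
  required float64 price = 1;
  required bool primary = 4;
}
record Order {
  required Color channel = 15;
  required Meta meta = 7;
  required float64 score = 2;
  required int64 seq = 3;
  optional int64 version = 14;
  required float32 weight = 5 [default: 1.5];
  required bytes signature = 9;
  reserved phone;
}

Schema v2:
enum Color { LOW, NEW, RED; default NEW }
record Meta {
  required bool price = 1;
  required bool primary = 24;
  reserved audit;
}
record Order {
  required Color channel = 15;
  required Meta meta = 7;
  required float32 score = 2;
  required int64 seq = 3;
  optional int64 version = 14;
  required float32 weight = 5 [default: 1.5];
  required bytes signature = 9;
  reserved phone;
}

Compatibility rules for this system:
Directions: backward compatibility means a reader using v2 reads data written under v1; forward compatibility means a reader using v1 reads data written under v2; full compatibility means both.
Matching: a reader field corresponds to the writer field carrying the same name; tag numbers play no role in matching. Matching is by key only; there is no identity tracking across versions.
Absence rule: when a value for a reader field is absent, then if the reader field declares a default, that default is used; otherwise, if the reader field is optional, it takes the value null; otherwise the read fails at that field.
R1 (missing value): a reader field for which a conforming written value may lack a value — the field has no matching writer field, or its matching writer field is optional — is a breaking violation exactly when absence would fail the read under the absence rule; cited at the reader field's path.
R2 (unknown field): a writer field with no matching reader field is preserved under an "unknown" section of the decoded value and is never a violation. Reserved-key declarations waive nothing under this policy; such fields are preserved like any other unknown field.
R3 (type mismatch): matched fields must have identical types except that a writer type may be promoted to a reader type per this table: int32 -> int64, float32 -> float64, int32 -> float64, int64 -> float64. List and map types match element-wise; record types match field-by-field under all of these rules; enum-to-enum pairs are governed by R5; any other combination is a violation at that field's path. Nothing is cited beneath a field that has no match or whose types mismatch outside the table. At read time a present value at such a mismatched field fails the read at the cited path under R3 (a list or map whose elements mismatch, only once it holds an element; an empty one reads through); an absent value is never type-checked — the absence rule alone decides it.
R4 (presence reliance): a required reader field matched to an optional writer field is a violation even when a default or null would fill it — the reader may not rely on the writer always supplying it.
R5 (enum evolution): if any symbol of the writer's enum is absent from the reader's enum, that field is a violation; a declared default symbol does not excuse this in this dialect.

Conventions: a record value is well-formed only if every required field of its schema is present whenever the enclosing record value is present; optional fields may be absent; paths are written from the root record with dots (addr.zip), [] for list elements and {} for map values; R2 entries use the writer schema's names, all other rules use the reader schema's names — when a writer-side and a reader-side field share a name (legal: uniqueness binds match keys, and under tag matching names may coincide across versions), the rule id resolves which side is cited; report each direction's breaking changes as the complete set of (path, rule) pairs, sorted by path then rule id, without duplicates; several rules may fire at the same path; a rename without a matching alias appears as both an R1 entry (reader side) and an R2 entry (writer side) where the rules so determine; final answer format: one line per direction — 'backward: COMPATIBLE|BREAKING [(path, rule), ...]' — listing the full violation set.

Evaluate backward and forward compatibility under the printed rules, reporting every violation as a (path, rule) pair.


in Order below, arrows point writer -> reader
backward pass over Order, reader schema v2, writer schema v1:
  writer required, Color -> Color: reader channel maps from writer channel
  writer required, Meta -> Meta: reader meta maps from writer meta
  writer required, float64 -> float32: reader score maps from writer score
  writer required, int64 -> int64: reader seq maps from writer seq
  writer optional, int64 -> int64: reader version maps from writer version
  writer required, float32 -> float32: reader weight maps from writer weight
  writer required, bytes -> bytes: reader signature maps from writer signature
  writer required, float64 -> bool: reader meta.price maps from writer meta.price
  writer required, bool -> bool: reader meta.primary maps from writer meta.primary
  leftover writer field: meta.owner
  violation R3 at meta.price
  violation R3 at score
  backward on Order therefore BREAKING (2)
forward pass over Order, reader schema v1, writer schema v2:
  writer required, Color -> Color: reader channel maps from writer channel
  writer required, Meta -> Meta: reader meta maps from writer meta
  writer required, float32 -> float64: reader score maps from writer score
  writer required, int64 -> int64: reader seq maps from writer seq
  writer optional, int64 -> int64: reader version maps from writer version
  writer required, float32 -> float32: reader weight maps from writer weight
  writer required, bytes -> bytes: reader signature maps from writer signature
  meta.owner: no writer match
  writer required, bool -> float64: reader meta.price maps from writer meta.price
  writer required, bool -> bool: reader meta.primary maps from writer meta.primary
  violation R3 at meta.price
  forward on Order therefore BREAKING (1)

backward: BREAKING [(meta.price, R3), (score, R3)]; forward: BREAKING [(meta.price, R3)]


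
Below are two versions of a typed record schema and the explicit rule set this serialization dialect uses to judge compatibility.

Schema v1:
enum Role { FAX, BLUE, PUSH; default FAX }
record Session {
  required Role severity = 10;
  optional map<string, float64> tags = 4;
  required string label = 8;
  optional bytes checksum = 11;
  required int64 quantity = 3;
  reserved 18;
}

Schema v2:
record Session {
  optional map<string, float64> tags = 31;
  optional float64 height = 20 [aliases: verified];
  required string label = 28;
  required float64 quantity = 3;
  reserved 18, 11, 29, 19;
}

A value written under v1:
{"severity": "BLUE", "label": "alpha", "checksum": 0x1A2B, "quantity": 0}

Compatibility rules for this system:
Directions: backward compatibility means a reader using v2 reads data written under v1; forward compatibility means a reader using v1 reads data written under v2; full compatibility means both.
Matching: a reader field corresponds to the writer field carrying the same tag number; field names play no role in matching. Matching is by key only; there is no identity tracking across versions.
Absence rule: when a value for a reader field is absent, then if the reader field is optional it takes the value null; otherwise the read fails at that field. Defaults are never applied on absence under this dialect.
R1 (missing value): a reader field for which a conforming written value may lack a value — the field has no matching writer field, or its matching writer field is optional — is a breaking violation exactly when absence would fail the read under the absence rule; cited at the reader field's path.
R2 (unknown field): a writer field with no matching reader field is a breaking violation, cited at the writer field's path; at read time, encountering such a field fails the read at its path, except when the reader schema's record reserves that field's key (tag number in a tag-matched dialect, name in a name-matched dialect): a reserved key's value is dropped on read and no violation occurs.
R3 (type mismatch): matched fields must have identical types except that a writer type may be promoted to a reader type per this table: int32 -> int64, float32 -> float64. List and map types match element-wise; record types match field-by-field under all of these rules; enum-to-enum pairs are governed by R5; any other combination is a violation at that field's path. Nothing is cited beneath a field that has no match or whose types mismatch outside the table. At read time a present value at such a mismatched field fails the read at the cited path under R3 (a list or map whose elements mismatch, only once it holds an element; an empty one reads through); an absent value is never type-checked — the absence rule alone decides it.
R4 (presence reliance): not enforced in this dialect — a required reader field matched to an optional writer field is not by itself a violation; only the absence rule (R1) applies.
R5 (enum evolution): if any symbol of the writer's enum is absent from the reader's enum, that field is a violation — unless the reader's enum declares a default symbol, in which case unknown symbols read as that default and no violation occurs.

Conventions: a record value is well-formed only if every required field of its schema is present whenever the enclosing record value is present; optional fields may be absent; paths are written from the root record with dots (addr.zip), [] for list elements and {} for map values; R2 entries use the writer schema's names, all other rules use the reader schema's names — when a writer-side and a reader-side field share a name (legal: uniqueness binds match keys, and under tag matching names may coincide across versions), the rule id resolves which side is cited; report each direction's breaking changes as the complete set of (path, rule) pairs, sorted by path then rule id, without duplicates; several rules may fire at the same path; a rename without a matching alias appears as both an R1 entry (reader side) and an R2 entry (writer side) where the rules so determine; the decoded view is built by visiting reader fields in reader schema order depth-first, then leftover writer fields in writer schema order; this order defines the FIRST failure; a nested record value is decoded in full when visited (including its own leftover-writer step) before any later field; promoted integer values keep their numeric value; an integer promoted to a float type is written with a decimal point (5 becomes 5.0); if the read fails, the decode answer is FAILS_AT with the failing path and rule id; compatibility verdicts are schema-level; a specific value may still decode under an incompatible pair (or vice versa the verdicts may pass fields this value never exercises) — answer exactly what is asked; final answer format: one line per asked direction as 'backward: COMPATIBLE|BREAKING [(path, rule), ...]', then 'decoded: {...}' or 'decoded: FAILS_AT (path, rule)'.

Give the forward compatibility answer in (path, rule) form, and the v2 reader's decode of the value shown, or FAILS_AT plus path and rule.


in Session below, arrows point writer -> reader
forward analysis of Session with v1 as reader and v2 as writer:
  severity: no writer match
  tags: no writer match
  label: no writer match
  checksum: no writer match
  quantity <- quantity (float64 -> int64, writer required)
  tags (writer side), unknown to reader
  height (writer side), unknown to reader
  label (writer side), unknown to reader
  R2 fires at height
  R1 fires at label
  R2 fires at label
  R3 fires at quantity
  R1 fires at severity
  R2 fires at tags
  forward on Session therefore BREAKING (6)
decoding the Session value with the v2 reader:
  tags := null (missing; optional => null)
  height := null (missing; optional => null)
  read fails at label under R1 (no fill)
  => FAILS_AT (label, R1)
checking off the Session differences that do not matter here:
  removed field checksum from record Session (its key 11 joins the reserved list) -> triggers nothing under Session's printed rules — same verdict

forward: BREAKING [(height, R2), (label, R1), (label, R2), (quantity, R3), (severity, R1), (tags, R2)]; decoded: FAILS_AT (label, R1)


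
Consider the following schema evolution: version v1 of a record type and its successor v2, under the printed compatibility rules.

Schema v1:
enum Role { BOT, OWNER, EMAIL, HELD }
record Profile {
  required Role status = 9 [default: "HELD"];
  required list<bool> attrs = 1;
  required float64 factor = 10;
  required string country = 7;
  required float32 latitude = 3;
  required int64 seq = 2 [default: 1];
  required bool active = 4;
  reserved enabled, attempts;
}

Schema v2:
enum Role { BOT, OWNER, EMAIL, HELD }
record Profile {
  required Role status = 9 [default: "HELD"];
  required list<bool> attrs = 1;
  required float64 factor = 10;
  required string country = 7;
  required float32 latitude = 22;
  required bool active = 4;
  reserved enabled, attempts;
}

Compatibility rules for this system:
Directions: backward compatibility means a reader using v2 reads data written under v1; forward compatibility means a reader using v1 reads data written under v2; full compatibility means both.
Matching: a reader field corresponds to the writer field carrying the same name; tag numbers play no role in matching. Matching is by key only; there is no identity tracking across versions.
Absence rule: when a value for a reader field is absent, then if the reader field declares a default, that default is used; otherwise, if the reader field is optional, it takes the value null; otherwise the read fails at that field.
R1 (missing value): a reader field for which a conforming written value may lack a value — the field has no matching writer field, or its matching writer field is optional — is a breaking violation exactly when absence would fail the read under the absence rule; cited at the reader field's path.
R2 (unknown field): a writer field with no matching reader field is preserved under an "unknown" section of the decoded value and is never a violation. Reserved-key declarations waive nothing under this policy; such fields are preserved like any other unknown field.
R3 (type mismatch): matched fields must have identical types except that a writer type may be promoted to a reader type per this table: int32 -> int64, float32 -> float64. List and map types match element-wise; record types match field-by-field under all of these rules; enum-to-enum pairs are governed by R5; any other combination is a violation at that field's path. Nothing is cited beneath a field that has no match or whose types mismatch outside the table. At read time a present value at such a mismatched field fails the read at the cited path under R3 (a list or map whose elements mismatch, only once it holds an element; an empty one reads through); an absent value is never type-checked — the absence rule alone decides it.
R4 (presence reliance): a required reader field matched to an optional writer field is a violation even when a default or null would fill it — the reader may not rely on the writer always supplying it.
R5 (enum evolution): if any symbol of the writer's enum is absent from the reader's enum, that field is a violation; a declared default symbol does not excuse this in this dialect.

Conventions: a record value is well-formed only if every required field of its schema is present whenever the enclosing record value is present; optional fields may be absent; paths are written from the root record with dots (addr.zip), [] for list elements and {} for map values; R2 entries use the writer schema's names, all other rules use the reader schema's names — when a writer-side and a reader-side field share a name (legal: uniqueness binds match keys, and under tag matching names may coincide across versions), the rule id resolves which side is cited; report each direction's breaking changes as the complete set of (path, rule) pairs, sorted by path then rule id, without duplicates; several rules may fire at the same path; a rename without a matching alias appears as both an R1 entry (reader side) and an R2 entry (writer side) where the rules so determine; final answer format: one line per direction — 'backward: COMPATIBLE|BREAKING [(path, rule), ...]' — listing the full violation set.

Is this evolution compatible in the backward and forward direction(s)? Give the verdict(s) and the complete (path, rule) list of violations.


backward: COMPATIBLE []; forward: COMPATIBLE []

each type pair in Profile: writer, then reader
backward analysis of Profile with v2 as reader and v1 as writer:
  status: Role -> Role, writer required; from status
  attrs: list<bool> -> list<bool>, writer required; from attrs
  factor: float64 -> float64, writer required; from factor
  country: string -> string, writer required; from country
  latitude: float32 -> float32, writer required; from latitude
  active: bool -> bool, writer required; from active
  writer field seq has no reader counterpart
  => backward: COMPATIBLE
forward analysis of Profile with v1 as reader and v2 as writer:
  status: Role -> Role, writer required; from status
  attrs: list<bool> -> list<bool>, writer required; from attrs
  factor: float64 -> float64, writer required; from factor
  country: string -> string, writer required; from country
  latitude: float32 -> float32, writer required; from latitude
  seq has no writer counterpart
  active: bool -> bool, writer required; from active
  => forward: COMPATIBLE


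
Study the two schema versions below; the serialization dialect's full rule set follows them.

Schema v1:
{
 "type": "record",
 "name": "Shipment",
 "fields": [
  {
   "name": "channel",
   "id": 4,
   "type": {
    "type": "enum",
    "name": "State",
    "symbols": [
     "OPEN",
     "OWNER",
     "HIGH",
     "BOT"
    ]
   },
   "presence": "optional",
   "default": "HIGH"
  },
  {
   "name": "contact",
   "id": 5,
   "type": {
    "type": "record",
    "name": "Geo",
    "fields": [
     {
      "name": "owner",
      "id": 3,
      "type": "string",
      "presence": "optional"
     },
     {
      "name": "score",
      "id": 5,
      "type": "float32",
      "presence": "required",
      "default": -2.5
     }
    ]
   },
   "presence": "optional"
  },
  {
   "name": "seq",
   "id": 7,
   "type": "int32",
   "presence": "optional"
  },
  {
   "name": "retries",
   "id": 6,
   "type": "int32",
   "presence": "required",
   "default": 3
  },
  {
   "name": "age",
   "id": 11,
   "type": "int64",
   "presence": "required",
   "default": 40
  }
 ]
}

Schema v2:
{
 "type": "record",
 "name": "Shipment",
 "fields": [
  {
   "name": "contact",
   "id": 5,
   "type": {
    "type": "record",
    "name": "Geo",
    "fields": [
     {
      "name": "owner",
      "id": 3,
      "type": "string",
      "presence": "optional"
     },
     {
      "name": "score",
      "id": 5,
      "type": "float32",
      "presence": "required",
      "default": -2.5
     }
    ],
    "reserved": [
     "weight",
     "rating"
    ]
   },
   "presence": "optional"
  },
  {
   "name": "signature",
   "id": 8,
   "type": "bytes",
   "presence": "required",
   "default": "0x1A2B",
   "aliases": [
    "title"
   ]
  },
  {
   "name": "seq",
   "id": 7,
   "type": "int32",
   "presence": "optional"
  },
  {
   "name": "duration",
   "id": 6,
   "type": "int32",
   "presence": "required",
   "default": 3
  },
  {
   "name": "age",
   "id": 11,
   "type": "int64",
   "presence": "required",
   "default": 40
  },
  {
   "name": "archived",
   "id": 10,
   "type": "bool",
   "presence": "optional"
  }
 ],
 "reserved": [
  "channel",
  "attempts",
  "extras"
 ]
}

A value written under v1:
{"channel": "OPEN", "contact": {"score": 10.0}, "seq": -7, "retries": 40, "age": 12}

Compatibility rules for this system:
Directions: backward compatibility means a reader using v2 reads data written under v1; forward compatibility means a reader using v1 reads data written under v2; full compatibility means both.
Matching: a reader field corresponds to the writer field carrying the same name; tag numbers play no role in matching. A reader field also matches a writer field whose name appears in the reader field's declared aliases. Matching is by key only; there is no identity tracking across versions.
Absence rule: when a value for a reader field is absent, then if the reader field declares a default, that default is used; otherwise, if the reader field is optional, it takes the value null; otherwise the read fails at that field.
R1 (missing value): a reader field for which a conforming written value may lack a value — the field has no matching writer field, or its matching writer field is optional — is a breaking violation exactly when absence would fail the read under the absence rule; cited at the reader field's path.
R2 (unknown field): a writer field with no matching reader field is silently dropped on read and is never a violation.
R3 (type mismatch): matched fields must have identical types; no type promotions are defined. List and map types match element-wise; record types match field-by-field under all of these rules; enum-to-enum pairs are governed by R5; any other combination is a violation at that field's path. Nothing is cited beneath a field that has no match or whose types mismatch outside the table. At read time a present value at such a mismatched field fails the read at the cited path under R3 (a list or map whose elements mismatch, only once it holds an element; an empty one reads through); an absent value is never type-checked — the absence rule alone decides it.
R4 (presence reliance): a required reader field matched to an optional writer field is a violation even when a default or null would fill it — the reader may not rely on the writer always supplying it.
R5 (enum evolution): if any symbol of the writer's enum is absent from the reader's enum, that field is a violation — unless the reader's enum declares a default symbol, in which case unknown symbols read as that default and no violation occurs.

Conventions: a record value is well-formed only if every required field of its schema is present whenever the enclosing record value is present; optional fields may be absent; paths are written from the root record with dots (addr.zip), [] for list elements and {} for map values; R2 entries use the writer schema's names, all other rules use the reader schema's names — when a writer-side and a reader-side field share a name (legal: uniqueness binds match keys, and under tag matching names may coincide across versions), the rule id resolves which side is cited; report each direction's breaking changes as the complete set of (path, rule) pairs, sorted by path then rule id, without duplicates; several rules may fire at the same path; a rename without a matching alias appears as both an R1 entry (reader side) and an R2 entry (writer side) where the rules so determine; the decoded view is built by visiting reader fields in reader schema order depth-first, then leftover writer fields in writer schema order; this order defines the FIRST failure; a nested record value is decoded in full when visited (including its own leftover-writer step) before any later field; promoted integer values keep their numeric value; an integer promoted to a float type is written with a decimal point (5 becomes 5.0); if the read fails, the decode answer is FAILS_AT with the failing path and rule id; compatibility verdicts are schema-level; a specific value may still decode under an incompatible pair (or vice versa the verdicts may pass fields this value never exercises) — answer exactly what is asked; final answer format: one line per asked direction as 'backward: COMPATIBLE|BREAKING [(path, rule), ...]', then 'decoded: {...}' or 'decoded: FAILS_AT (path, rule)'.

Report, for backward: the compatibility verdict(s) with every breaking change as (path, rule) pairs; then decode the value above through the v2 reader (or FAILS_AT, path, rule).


each type pair in Shipment: writer, then reader
backward pass over Shipment, reader schema v2, writer schema v1:
  contact: paired with writer contact (Geo -> Geo; writer optional)
  no writer field matches reader signature
  seq: paired with writer seq (int32 -> int32; writer optional)
  no writer field matches reader duration
  age: paired with writer age (int64 -> int64; writer required)
  no writer field matches reader archived
  leftover writer field: channel
  leftover writer field: retries
  contact.owner: paired with writer contact.owner (string -> string; writer optional)
  contact.score: paired with writer contact.score (float32 -> float32; writer required)
  => no violations; backward on Shipment: COMPATIBLE
migrating the Shipment value to v2:
  contact.owner := null (not supplied -> null)
  contact.score := 10.0
  signature := 0x1A2B (no value, default fills)
  seq := -7
  duration := 3 (no value, default fills)
  age := 12
  archived := null (not supplied -> null)
  writer channel: unmatched, discarded
  writer retries: unmatched, discarded
  => decoded: {"contact": {"owner": null, "score": 10.0}, "signature": 0x1A2B, "seq": -7, "duration": 3, "age": 12, "archived": null}

backward: COMPATIBLE []; decoded: {"contact": {"owner": null, "score": 10.0}, "signature": 0x1A2B, "seq": -7, "duration": 3, "age": 12, "archived": null}


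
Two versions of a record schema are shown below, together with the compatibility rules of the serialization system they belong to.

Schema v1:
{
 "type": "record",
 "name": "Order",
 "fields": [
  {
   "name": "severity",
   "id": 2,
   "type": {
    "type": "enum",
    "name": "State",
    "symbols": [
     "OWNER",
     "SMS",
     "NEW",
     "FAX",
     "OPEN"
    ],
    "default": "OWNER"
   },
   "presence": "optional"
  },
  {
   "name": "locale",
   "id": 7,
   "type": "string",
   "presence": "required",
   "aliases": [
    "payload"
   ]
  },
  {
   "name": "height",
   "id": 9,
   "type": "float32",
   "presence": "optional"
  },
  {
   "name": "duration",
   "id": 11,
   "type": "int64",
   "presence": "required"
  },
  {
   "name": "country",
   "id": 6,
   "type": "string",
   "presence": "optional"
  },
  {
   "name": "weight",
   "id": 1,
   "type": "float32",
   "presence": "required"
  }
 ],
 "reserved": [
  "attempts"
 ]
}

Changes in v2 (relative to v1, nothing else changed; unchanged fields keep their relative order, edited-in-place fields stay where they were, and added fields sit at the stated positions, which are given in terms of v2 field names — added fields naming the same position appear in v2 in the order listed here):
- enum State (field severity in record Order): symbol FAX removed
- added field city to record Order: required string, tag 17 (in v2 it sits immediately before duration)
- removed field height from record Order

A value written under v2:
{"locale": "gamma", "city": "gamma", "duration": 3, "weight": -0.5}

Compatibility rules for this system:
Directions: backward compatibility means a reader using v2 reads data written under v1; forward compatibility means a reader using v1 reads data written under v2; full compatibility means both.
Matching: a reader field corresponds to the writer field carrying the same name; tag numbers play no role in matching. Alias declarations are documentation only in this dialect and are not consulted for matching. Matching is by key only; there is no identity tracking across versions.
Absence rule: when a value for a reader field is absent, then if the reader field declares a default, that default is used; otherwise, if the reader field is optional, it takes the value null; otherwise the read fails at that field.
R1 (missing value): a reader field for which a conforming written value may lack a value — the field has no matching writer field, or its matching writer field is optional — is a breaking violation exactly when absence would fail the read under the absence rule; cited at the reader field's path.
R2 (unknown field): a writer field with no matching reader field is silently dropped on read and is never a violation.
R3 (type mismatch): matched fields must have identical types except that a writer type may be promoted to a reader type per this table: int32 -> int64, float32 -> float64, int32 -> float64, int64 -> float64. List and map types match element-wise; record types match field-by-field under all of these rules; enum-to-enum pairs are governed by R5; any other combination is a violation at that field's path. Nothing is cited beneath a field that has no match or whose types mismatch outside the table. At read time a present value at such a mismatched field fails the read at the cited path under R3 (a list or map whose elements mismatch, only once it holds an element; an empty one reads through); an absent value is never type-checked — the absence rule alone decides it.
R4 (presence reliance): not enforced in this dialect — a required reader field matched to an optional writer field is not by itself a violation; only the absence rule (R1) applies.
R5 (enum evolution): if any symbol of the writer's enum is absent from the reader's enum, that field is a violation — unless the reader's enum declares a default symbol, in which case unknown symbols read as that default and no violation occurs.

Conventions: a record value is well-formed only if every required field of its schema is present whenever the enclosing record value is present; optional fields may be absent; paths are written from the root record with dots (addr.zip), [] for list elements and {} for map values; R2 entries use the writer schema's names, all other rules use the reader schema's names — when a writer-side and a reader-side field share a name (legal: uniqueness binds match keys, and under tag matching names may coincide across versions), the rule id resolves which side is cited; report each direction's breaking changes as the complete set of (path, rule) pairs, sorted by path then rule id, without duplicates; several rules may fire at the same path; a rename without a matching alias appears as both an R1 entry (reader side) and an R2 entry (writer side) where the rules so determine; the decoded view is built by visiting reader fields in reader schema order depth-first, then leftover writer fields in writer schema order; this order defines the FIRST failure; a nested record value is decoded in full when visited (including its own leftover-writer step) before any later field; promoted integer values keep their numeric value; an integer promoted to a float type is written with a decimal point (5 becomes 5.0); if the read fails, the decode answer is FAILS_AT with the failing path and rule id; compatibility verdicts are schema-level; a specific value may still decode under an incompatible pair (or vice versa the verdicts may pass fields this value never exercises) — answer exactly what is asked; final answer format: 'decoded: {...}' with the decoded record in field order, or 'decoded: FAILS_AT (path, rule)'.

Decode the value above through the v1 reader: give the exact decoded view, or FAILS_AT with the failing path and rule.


decoded: {"severity": null, "locale": "gamma", "height": null, "duration": 3, "country": null, "weight": -0.5}

the writer's type comes first in each Order pair
migrating the Order value to v1:
  severity := null (not supplied -> null)
  locale := "gamma"
  height := null (not supplied -> null)
  duration := 3
  country := null (not supplied -> null)
  weight := -0.5
  writer city: unmatched, discarded
  => decoded: {"severity": null, "locale": "gamma", "height": null, "duration": 3, "country": null, "weight": -0.5}
ruling out the remaining Order differences:
  enum State (field severity in record Order): symbol FAX removed -> triggers nothing under the printed rules; the Order answer is the same either way
  added field city to record Order: required string, tag 17 (in v2 it sits immediately before duration) -> shifts the Order verdicts, not this decode
  removed field height from record Order -> triggers nothing under the printed rules; the Order answer is the same either way


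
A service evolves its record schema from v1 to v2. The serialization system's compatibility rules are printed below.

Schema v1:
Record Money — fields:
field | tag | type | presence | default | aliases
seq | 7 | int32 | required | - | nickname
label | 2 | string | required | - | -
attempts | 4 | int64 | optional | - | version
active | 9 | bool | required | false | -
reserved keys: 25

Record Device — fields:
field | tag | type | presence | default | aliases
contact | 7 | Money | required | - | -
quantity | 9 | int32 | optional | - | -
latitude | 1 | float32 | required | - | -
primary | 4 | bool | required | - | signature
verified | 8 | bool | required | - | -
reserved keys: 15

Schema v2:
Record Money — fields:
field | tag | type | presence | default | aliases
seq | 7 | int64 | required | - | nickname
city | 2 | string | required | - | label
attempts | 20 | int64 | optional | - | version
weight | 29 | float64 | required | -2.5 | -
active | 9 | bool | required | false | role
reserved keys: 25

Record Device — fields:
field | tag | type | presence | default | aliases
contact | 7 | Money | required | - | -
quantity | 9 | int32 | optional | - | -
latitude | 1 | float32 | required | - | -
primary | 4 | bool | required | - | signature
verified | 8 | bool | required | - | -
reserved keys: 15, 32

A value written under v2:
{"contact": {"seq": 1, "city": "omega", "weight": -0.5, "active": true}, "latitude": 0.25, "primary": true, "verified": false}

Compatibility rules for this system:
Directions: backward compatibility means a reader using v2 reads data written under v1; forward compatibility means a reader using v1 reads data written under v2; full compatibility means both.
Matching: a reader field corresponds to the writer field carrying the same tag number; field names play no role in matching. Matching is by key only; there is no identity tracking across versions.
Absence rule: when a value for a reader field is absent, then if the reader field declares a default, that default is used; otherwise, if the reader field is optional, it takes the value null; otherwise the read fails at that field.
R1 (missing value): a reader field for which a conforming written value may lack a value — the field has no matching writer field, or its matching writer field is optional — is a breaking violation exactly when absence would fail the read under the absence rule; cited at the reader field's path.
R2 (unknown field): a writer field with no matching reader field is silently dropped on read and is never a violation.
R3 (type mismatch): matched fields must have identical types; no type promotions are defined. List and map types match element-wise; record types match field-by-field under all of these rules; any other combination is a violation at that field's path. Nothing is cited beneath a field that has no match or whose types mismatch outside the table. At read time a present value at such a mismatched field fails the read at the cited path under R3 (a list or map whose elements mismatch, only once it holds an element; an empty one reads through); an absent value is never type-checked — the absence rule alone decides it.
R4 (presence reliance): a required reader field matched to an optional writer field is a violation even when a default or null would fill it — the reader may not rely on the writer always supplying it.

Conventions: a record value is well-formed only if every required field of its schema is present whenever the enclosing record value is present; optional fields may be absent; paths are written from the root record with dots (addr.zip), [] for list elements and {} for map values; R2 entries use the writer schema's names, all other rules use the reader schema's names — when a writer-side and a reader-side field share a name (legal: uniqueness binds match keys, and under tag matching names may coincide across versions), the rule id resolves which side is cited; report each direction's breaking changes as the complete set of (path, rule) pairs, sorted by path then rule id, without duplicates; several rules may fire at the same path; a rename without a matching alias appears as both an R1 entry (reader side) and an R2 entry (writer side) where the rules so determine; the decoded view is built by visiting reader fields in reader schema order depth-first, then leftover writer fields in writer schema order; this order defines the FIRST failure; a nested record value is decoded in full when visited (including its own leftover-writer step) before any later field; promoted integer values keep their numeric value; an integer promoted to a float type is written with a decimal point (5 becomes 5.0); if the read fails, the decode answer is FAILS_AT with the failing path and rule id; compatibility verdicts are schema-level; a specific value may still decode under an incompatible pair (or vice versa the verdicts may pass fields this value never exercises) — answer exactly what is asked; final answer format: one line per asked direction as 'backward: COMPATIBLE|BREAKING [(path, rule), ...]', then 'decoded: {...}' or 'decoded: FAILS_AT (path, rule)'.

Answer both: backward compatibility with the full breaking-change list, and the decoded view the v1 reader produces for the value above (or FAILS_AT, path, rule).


backward: BREAKING [(contact.seq, R3)]; decoded: FAILS_AT (contact.seq, R3)

the writer's type comes first in each Device pair
checking backward for Device: reader v2 against writer v1:
  Money -> Money, writer required: contact aligns to contact
  int32 -> int32, writer optional: quantity aligns to quantity
  float32 -> float32, writer required: latitude aligns to latitude
  bool -> bool, writer required: primary aligns to primary
  bool -> bool, writer required: verified aligns to verified
  int32 -> int64, writer required: contact.seq aligns to contact.seq
  string -> string, writer required: contact.city aligns to contact.label
  contact.attempts: no writer-side match
  contact.weight: no writer-side match
  bool -> bool, writer required: contact.active aligns to contact.active
  contact.attempts (writer side), unknown to reader
  breaking: (contact.seq, R3)
  backward on Device therefore BREAKING (1)
decode walk for Device under reader schema v1:
  read fails at contact.seq under R3
  => FAILS_AT (contact.seq, R3)
diffs on Device not affecting the asked answer:
  field attempts in record Money: tag 4 changed to 20 -> inert for the asked Device verdict: nothing fires
  renamed field label to city in record Money (alias label declared on the renamed field) -> inert for the asked Device verdict: nothing fires
  added field weight to record Money: required float64, tag 29, default -2.5 (in v2 it sits immediately before active) -> inert for the asked Device verdict: nothing fires
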